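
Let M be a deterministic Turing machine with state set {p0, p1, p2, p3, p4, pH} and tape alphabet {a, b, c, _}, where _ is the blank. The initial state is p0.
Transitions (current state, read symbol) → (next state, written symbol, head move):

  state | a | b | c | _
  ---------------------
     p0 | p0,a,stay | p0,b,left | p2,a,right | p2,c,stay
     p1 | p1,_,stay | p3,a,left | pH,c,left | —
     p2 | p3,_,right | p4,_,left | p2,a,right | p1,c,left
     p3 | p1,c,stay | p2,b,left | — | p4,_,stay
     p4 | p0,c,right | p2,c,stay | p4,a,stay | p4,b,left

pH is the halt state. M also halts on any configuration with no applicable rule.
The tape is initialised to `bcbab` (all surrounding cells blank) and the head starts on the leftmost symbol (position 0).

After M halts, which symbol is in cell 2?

_

p0 | _[b]cbab   read b → write b, move left, go to p0
p0 | [_]bcbab   read _ → write c, move stay, go to p2
p2 | [c]bcbab   read c → write a, move right, go to p2
p2 | a[b]cbab   read b → write _, move left, go to p4
p4 | [a]_cbab   read a → write c, move right, go to p0
p0 | c[_]cbab   read _ → write c, move stay, go to p2
p2 | c[c]cbab   read c → write a, move right, go to p2
p2 | ca[c]bab   read c → write a, move right, go to p2
p2 | caa[b]ab   read b → write _, move left, go to p4
p4 | ca[a]_ab   read a → write c, move right, go to p0
p0 | cac[_]ab   read _ → write c, move stay, go to p2
p2 | cac[c]ab   read c → write a, move right, go to p2
p2 | caca[a]b   read a → write _, move right, go to p3
p3 | caca_[b]   read b → write b, move left, go to p2
p2 | caca[_]b   read _ → write c, move left, go to p1
p1 | cac[a]cb   read a → write _, move stay, go to p1
p1 | cac[_]cb
Cell 2 holds _ when M halts.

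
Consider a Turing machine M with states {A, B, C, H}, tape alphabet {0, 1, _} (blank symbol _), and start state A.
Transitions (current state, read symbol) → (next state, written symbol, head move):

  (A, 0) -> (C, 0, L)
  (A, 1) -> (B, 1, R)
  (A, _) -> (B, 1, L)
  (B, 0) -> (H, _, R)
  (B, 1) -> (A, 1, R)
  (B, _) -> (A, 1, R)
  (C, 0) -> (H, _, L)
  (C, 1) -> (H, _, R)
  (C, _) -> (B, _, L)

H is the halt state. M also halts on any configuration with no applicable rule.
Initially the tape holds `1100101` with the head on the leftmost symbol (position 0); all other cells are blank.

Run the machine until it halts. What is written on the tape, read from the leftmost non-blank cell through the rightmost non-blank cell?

A | [1]100101   read 1 → write 1, move R, go to B
B | 1[1]00101   read 1 → write 1, move R, go to A
A | 11[0]0101   read 0 → write 0, move L, go to C
C | 1[1]00101   read 1 → write _, move R, go to H
H | 1_[0]0101
The non-blank tape span at halt is 1_00101.

1_00101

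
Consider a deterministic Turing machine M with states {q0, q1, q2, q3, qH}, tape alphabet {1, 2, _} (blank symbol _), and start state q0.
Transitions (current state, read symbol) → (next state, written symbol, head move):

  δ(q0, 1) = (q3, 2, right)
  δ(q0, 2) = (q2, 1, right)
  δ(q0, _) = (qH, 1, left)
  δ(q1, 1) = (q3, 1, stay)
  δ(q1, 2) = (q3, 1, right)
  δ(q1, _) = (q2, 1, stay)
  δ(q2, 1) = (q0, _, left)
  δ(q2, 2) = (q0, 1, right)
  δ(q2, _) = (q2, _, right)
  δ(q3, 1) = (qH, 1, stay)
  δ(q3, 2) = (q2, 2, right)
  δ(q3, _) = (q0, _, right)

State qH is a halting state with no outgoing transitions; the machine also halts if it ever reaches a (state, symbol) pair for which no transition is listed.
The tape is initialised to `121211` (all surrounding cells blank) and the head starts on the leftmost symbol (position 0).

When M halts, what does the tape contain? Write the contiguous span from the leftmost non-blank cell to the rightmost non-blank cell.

21_121

state=q0 head=0 tape=[1]21211   (q0,1)→(q3,2,right)
state=q3 head=1 tape=2[2]1211   (q3,2)→(q2,2,right)
state=q2 head=2 tape=22[1]211   (q2,1)→(q0,_,left)
state=q0 head=1 tape=2[2]_211   (q0,2)→(q2,1,right)
state=q2 head=2 tape=21[_]211   (q2,_)→(q2,_,right)
state=q2 head=3 tape=21_[2]11   (q2,2)→(q0,1,right)
state=q0 head=4 tape=21_1[1]1   (q0,1)→(q3,2,right)
state=q3 head=5 tape=21_12[1]   (q3,1)→(qH,1,stay)
state=qH head=5 tape=21_12[1]
The non-blank tape span at halt is 21_121.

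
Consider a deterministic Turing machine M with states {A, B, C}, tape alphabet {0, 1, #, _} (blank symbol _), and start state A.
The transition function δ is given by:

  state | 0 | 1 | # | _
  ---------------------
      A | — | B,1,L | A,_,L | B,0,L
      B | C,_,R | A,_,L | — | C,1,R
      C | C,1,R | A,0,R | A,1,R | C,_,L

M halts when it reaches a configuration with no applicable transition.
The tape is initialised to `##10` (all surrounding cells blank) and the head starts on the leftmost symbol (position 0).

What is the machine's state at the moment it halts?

A | __[#]#10   read # → write _, move L, go to A
A | _[_]_#10   read _ → write 0, move L, go to B
B | [_]0_#10   read _ → write 1, move R, go to C
C | 1[0]_#10   read 0 → write 1, move R, go to C
C | 11[_]#10   read _ → write _, move L, go to C
C | 1[1]_#10   read 1 → write 0, move R, go to A
A | 10[_]#10   read _ → write 0, move L, go to B
B | 1[0]0#10   read 0 → write _, move R, go to C
C | 1_[0]#10   read 0 → write 1, move R, go to C
C | 1_1[#]10   read # → write 1, move R, go to A
A | 1_11[1]0   read 1 → write 1, move L, go to B
B | 1_1[1]10   read 1 → write _, move L, go to A
A | 1_[1]_10   read 1 → write 1, move L, go to B
B | 1[_]1_10   read _ → write 1, move R, go to C
C | 11[1]_10   read 1 → write 0, move R, go to A
A | 110[_]10   read _ → write 0, move L, go to B
B | 11[0]010   read 0 → write _, move R, go to C
C | 11_[0]10   read 0 → write 1, move R, go to C
C | 11_1[1]0   read 1 → write 0, move R, go to A
A | 11_10[0]
No transition is defined for (A, 0); M halts in state A.

A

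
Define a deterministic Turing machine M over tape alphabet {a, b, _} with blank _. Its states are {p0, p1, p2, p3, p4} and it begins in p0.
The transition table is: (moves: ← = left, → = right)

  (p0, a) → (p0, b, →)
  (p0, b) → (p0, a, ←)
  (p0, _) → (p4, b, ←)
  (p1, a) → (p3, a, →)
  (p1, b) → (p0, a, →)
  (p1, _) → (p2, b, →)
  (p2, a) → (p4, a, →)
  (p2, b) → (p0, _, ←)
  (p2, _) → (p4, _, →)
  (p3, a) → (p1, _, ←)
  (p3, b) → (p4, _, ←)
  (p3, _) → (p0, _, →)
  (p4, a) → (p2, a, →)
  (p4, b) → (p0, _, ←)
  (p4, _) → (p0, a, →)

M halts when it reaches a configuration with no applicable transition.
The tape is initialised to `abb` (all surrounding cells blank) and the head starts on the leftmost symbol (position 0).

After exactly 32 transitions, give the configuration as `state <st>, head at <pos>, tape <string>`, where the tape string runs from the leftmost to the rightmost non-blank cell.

state p0, head at -4, tape baaaaa_b

state=p0 head=0 tape=____[a]bb_   (p0,a)→(p0,b,→)
state=p0 head=1 tape=____b[b]b_   (p0,b)→(p0,a,←)
state=p0 head=0 tape=____[b]ab_   (p0,b)→(p0,a,←)
state=p0 head=-1 tape=___[_]aab_   (p0,_)→(p4,b,←)
state=p4 head=-2 tape=__[_]baab_   (p4,_)→(p0,a,→)
state=p0 head=-1 tape=__a[b]aab_   (p0,b)→(p0,a,←)
state=p0 head=-2 tape=__[a]aaab_   (p0,a)→(p0,b,→)
state=p0 head=-1 tape=__b[a]aab_   (p0,a)→(p0,b,→)
state=p0 head=0 tape=__bb[a]ab_   (p0,a)→(p0,b,→)
state=p0 head=1 tape=__bbb[a]b_   (p0,a)→(p0,b,→)
state=p0 head=2 tape=__bbbb[b]_   (p0,b)→(p0,a,←)
state=p0 head=1 tape=__bbb[b]a_   (p0,b)→(p0,a,←)
state=p0 head=0 tape=__bb[b]aa_   (p0,b)→(p0,a,←)
state=p0 head=-1 tape=__b[b]aaa_   (p0,b)→(p0,a,←)
state=p0 head=-2 tape=__[b]aaaa_   (p0,b)→(p0,a,←)
state=p0 head=-3 tape=_[_]aaaaa_   (p0,_)→(p4,b,←)
state=p4 head=-4 tape=[_]baaaaa_   (p4,_)→(p0,a,→)
state=p0 head=-3 tape=a[b]aaaaa_   (p0,b)→(p0,a,←)
state=p0 head=-4 tape=[a]aaaaaa_   (p0,a)→(p0,b,→)
state=p0 head=-3 tape=b[a]aaaaa_   (p0,a)→(p0,b,→)
state=p0 head=-2 tape=bb[a]aaaa_   (p0,a)→(p0,b,→)
state=p0 head=-1 tape=bbb[a]aaa_   (p0,a)→(p0,b,→)
state=p0 head=0 tape=bbbb[a]aa_   (p0,a)→(p0,b,→)
state=p0 head=1 tape=bbbbb[a]a_   (p0,a)→(p0,b,→)
state=p0 head=2 tape=bbbbbb[a]_   (p0,a)→(p0,b,→)
state=p0 head=3 tape=bbbbbbb[_]   (p0,_)→(p4,b,←)
state=p4 head=2 tape=bbbbbb[b]b   (p4,b)→(p0,_,←)
state=p0 head=1 tape=bbbbb[b]_b   (p0,b)→(p0,a,←)
state=p0 head=0 tape=bbbb[b]a_b   (p0,b)→(p0,a,←)
state=p0 head=-1 tape=bbb[b]aa_b   (p0,b)→(p0,a,←)
state=p0 head=-2 tape=bb[b]aaa_b   (p0,b)→(p0,a,←)
state=p0 head=-3 tape=b[b]aaaa_b   (p0,b)→(p0,a,←)
state=p0 head=-4 tape=[b]aaaaa_b
After 32 steps: state p0, head at -4, tape baaaaa_b.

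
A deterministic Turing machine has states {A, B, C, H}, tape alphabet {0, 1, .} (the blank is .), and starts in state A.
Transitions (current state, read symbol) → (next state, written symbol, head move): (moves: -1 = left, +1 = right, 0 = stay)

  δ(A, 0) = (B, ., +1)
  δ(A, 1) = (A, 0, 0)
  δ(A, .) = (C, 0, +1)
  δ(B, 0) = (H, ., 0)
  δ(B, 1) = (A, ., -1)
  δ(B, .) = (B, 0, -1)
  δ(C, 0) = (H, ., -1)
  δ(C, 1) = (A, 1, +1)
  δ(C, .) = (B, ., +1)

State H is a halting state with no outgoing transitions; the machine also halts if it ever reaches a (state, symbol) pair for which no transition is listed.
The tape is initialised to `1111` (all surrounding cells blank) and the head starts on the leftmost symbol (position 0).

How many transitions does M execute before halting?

14

A | [1]111.   read 1 → write 0, move 0, go to A
A | [0]111.   read 0 → write ., move +1, go to B
B | .[1]11.   read 1 → write ., move -1, go to A
A | [.].11.   read . → write 0, move +1, go to C
C | 0[.]11.   read . → write ., move +1, go to B
B | 0.[1]1.   read 1 → write ., move -1, go to A
A | 0[.].1.   read . → write 0, move +1, go to C
C | 00[.]1.   read . → write ., move +1, go to B
B | 00.[1].   read 1 → write ., move -1, go to A
A | 00[.]..   read . → write 0, move +1, go to C
C | 000[.].   read . → write ., move +1, go to B
B | 000.[.]   read . → write 0, move -1, go to B
B | 000[.]0   read . → write 0, move -1, go to B
B | 00[0]00   read 0 → write ., move 0, go to H
H | 00[.]00
M halts after 14 transitions.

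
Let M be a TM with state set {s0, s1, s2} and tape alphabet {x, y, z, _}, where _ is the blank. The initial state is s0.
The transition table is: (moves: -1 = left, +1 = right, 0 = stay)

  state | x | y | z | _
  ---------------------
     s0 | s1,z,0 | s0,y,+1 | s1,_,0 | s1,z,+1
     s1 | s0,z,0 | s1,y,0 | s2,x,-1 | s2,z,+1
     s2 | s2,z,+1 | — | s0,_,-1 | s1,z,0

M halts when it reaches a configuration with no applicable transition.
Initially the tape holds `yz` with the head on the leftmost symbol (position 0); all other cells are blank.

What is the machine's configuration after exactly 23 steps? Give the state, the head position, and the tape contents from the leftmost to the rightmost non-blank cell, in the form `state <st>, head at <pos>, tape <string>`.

state s1, head at 2, tape yz_x

state=s0 head=0 tape=[y]z__   (s0,y)→(s0,y,+1)
state=s0 head=1 tape=y[z]__   (s0,z)→(s1,_,0)
state=s1 head=1 tape=y[_]__   (s1,_)→(s2,z,+1)
state=s2 head=2 tape=yz[_]_   (s2,_)→(s1,z,0)
state=s1 head=2 tape=yz[z]_   (s1,z)→(s2,x,-1)
state=s2 head=1 tape=y[z]x_   (s2,z)→(s0,_,-1)
state=s0 head=0 tape=[y]_x_   (s0,y)→(s0,y,+1)
state=s0 head=1 tape=y[_]x_   (s0,_)→(s1,z,+1)
state=s1 head=2 tape=yz[x]_   (s1,x)→(s0,z,0)
state=s0 head=2 tape=yz[z]_   (s0,z)→(s1,_,0)
state=s1 head=2 tape=yz[_]_   (s1,_)→(s2,z,+1)
state=s2 head=3 tape=yzz[_]   (s2,_)→(s1,z,0)
state=s1 head=3 tape=yzz[z]   (s1,z)→(s2,x,-1)
state=s2 head=2 tape=yz[z]x   (s2,z)→(s0,_,-1)
state=s0 head=1 tape=y[z]_x   (s0,z)→(s1,_,0)
state=s1 head=1 tape=y[_]_x   (s1,_)→(s2,z,+1)
state=s2 head=2 tape=yz[_]x   (s2,_)→(s1,z,0)
state=s1 head=2 tape=yz[z]x   (s1,z)→(s2,x,-1)
state=s2 head=1 tape=y[z]xx   (s2,z)→(s0,_,-1)
state=s0 head=0 tape=[y]_xx   (s0,y)→(s0,y,+1)
state=s0 head=1 tape=y[_]xx   (s0,_)→(s1,z,+1)
state=s1 head=2 tape=yz[x]x   (s1,x)→(s0,z,0)
state=s0 head=2 tape=yz[z]x   (s0,z)→(s1,_,0)
state=s1 head=2 tape=yz[_]x
After 23 steps: state s1, head at 2, tape yz_x.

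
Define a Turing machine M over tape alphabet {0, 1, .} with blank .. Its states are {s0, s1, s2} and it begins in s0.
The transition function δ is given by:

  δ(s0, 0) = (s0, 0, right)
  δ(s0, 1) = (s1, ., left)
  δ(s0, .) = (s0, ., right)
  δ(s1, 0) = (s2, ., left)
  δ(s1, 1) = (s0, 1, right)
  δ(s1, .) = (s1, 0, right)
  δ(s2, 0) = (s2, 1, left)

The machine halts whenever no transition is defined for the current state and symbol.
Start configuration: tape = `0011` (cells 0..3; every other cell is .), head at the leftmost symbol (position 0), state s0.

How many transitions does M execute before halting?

5

state=s0 head=0 tape=.[0]011   (s0,0)→(s0,0,right)
state=s0 head=1 tape=.0[0]11   (s0,0)→(s0,0,right)
state=s0 head=2 tape=.00[1]1   (s0,1)→(s1,.,left)
state=s1 head=1 tape=.0[0].1   (s1,0)→(s2,.,left)
state=s2 head=0 tape=.[0]..1   (s2,0)→(s2,1,left)
state=s2 head=-1 tape=[.]1..1
M halts after 5 transitions.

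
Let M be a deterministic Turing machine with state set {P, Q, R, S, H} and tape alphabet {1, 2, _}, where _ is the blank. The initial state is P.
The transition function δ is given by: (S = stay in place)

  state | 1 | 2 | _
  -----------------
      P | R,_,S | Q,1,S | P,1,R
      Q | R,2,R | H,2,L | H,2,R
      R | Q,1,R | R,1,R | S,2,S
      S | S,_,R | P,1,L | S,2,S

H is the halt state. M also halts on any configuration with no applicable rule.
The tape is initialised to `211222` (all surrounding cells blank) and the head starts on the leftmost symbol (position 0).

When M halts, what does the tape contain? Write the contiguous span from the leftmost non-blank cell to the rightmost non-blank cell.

P | [2]11222____   read 2 → write 1, move S, go to Q
Q | [1]11222____   read 1 → write 2, move R, go to R
R | 2[1]1222____   read 1 → write 1, move R, go to Q
Q | 21[1]222____   read 1 → write 2, move R, go to R
R | 212[2]22____   read 2 → write 1, move R, go to R
R | 2121[2]2____   read 2 → write 1, move R, go to R
R | 21211[2]____   read 2 → write 1, move R, go to R
R | 212111[_]___   read _ → write 2, move S, go to S
S | 212111[2]___   read 2 → write 1, move L, go to P
P | 21211[1]1___   read 1 → write _, move S, go to R
R | 21211[_]1___   read _ → write 2, move S, go to S
S | 21211[2]1___   read 2 → write 1, move L, go to P
P | 2121[1]11___   read 1 → write _, move S, go to R
R | 2121[_]11___   read _ → write 2, move S, go to S
S | 2121[2]11___   read 2 → write 1, move L, go to P
P | 212[1]111___   read 1 → write _, move S, go to R
R | 212[_]111___   read _ → write 2, move S, go to S
S | 212[2]111___   read 2 → write 1, move L, go to P
P | 21[2]1111___   read 2 → write 1, move S, go to Q
Q | 21[1]1111___   read 1 → write 2, move R, go to R
R | 212[1]111___   read 1 → write 1, move R, go to Q
Q | 2121[1]11___   read 1 → write 2, move R, go to R
R | 21212[1]1___   read 1 → write 1, move R, go to Q
Q | 212121[1]___   read 1 → write 2, move R, go to R
R | 2121212[_]__   read _ → write 2, move S, go to S
S | 2121212[2]__   read 2 → write 1, move L, go to P
P | 212121[2]1__   read 2 → write 1, move S, go to Q
Q | 212121[1]1__   read 1 → write 2, move R, go to R
R | 2121212[1]__   read 1 → write 1, move R, go to Q
Q | 21212121[_]_   read _ → write 2, move R, go to H
H | 212121212[_]
The non-blank tape span at halt is 212121212.

212121212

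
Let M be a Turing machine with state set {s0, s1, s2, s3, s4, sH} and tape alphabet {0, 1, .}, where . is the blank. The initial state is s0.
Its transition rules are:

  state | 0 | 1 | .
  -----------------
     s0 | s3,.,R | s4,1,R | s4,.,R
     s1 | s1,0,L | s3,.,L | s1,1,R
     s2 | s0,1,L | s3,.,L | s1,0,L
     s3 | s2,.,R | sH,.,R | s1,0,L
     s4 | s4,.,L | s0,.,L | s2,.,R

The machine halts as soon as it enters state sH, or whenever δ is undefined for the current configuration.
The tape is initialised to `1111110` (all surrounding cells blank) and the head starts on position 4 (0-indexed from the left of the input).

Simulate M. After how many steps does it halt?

s0 | 1111[1]10.   read 1 → write 1, move R, go to s4
s4 | 11111[1]0.   read 1 → write ., move L, go to s0
s0 | 1111[1].0.   read 1 → write 1, move R, go to s4
s4 | 11111[.]0.   read . → write ., move R, go to s2
s2 | 11111.[0].   read 0 → write 1, move L, go to s0
s0 | 11111[.]1.   read . → write ., move R, go to s4
s4 | 11111.[1].   read 1 → write ., move L, go to s0
s0 | 11111[.]..   read . → write ., move R, go to s4
s4 | 11111.[.].   read . → write ., move R, go to s2
s2 | 11111..[.]   read . → write 0, move L, go to s1
s1 | 11111.[.]0   read . → write 1, move R, go to s1
s1 | 11111.1[0]   read 0 → write 0, move L, go to s1
s1 | 11111.[1]0   read 1 → write ., move L, go to s3
s3 | 11111[.].0   read . → write 0, move L, go to s1
s1 | 1111[1]0.0   read 1 → write ., move L, go to s3
s3 | 111[1].0.0   read 1 → write ., move R, go to sH
sH | 111.[.]0.0
M halts after 16 transitions.

16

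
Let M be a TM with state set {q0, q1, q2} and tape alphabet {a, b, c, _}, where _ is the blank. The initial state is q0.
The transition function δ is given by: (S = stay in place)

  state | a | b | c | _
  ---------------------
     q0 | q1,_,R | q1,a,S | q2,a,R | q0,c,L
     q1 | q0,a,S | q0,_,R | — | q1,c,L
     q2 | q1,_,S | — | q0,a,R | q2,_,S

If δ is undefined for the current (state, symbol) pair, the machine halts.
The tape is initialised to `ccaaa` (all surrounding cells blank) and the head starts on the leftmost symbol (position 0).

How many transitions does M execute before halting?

state=q0 head=0 tape=[c]caaa_   (q0,c)→(q2,a,R)
state=q2 head=1 tape=a[c]aaa_   (q2,c)→(q0,a,R)
state=q0 head=2 tape=aa[a]aa_   (q0,a)→(q1,_,R)
state=q1 head=3 tape=aa_[a]a_   (q1,a)→(q0,a,S)
state=q0 head=3 tape=aa_[a]a_   (q0,a)→(q1,_,R)
state=q1 head=4 tape=aa__[a]_   (q1,a)→(q0,a,S)
state=q0 head=4 tape=aa__[a]_   (q0,a)→(q1,_,R)
state=q1 head=5 tape=aa___[_]   (q1,_)→(q1,c,L)
state=q1 head=4 tape=aa__[_]c   (q1,_)→(q1,c,L)
state=q1 head=3 tape=aa_[_]cc   (q1,_)→(q1,c,L)
state=q1 head=2 tape=aa[_]ccc   (q1,_)→(q1,c,L)
state=q1 head=1 tape=a[a]cccc   (q1,a)→(q0,a,S)
state=q0 head=1 tape=a[a]cccc   (q0,a)→(q1,_,R)
state=q1 head=2 tape=a_[c]ccc
M halts after 13 transitions.

13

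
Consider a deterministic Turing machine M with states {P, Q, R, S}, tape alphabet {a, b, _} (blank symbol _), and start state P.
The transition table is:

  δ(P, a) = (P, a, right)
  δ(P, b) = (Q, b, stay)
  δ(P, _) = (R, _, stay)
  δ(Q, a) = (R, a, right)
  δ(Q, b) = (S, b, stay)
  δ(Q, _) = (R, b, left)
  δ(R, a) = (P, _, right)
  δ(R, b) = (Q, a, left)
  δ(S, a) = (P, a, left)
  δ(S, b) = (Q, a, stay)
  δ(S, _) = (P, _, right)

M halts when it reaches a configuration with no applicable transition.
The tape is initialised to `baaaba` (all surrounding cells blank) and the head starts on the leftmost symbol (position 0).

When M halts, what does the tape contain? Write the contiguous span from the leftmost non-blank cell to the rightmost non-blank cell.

a_aaa

P | [b]aaaba_   read b → write b, move stay, go to Q
Q | [b]aaaba_   read b → write b, move stay, go to S
S | [b]aaaba_   read b → write a, move stay, go to Q
Q | [a]aaaba_   read a → write a, move right, go to R
R | a[a]aaba_   read a → write _, move right, go to P
P | a_[a]aba_   read a → write a, move right, go to P
P | a_a[a]ba_   read a → write a, move right, go to P
P | a_aa[b]a_   read b → write b, move stay, go to Q
Q | a_aa[b]a_   read b → write b, move stay, go to S
S | a_aa[b]a_   read b → write a, move stay, go to Q
Q | a_aa[a]a_   read a → write a, move right, go to R
R | a_aaa[a]_   read a → write _, move right, go to P
P | a_aaa_[_]   read _ → write _, move stay, go to R
R | a_aaa_[_]
The non-blank tape span at halt is a_aaa.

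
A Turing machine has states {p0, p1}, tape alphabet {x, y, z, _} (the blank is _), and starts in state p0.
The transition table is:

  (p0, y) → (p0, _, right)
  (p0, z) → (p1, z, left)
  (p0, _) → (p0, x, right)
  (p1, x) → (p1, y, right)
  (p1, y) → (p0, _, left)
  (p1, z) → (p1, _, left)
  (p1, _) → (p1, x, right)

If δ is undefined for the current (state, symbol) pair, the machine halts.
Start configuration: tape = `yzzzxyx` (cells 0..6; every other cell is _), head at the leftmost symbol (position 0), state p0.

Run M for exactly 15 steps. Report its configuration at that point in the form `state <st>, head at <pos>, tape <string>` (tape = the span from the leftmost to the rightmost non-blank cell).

state=p0 head=0 tape=[y]zzzxyx   (p0,y)→(p0,_,right)
state=p0 head=1 tape=_[z]zzxyx   (p0,z)→(p1,z,left)
state=p1 head=0 tape=[_]zzzxyx   (p1,_)→(p1,x,right)
state=p1 head=1 tape=x[z]zzxyx   (p1,z)→(p1,_,left)
state=p1 head=0 tape=[x]_zzxyx   (p1,x)→(p1,y,right)
state=p1 head=1 tape=y[_]zzxyx   (p1,_)→(p1,x,right)
state=p1 head=2 tape=yx[z]zxyx   (p1,z)→(p1,_,left)
state=p1 head=1 tape=y[x]_zxyx   (p1,x)→(p1,y,right)
state=p1 head=2 tape=yy[_]zxyx   (p1,_)→(p1,x,right)
state=p1 head=3 tape=yyx[z]xyx   (p1,z)→(p1,_,left)
state=p1 head=2 tape=yy[x]_xyx   (p1,x)→(p1,y,right)
state=p1 head=3 tape=yyy[_]xyx   (p1,_)→(p1,x,right)
state=p1 head=4 tape=yyyx[x]yx   (p1,x)→(p1,y,right)
state=p1 head=5 tape=yyyxy[y]x   (p1,y)→(p0,_,left)
state=p0 head=4 tape=yyyx[y]_x   (p0,y)→(p0,_,right)
state=p0 head=5 tape=yyyx_[_]x
After 15 steps: state p0, head at 5, tape yyyx__x.

state p0, head at 5, tape yyyx__x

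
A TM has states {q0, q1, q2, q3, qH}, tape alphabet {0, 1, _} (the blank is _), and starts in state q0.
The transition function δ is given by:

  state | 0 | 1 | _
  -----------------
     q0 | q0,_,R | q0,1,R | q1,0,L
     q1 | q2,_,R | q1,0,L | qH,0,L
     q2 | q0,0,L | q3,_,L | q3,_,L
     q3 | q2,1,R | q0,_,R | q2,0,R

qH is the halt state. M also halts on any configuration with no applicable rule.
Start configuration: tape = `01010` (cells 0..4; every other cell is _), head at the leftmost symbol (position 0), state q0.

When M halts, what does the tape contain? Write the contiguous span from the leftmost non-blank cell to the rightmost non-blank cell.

q0 | [0]1010_   read 0 → write _, move R, go to q0
q0 | _[1]010_   read 1 → write 1, move R, go to q0
q0 | _1[0]10_   read 0 → write _, move R, go to q0
q0 | _1_[1]0_   read 1 → write 1, move R, go to q0
q0 | _1_1[0]_   read 0 → write _, move R, go to q0
q0 | _1_1_[_]   read _ → write 0, move L, go to q1
q1 | _1_1[_]0   read _ → write 0, move L, go to qH
qH | _1_[1]00
The non-blank tape span at halt is 1_100.

1_100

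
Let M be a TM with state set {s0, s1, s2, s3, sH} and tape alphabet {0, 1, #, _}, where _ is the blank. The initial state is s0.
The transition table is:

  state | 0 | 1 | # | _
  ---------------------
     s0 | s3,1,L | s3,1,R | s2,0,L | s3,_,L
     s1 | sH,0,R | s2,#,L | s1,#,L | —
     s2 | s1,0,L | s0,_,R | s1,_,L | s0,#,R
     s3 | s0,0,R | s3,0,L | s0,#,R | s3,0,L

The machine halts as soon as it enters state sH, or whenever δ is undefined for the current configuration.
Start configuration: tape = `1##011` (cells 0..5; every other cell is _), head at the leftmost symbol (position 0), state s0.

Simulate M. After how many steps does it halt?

8

s0 | __[1]##011   read 1 → write 1, move R, go to s3
s3 | __1[#]#011   read # → write #, move R, go to s0
s0 | __1#[#]011   read # → write 0, move L, go to s2
s2 | __1[#]0011   read # → write _, move L, go to s1
s1 | __[1]_0011   read 1 → write #, move L, go to s2
s2 | _[_]#_0011   read _ → write #, move R, go to s0
s0 | _#[#]_0011   read # → write 0, move L, go to s2
s2 | _[#]0_0011   read # → write _, move L, go to s1
s1 | [_]_0_0011
M halts after 8 transitions.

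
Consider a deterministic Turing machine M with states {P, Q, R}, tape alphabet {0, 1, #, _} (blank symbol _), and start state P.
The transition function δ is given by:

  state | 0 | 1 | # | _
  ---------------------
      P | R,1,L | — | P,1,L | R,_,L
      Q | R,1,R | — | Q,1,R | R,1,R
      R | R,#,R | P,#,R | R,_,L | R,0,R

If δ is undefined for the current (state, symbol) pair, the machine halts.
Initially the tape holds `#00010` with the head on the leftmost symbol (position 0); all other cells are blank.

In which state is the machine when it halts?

P

state=P head=0 tape=__[#]00010   (P,#)→(P,1,L)
state=P head=-1 tape=_[_]100010   (P,_)→(R,_,L)
state=R head=-2 tape=[_]_100010   (R,_)→(R,0,R)
state=R head=-1 tape=0[_]100010   (R,_)→(R,0,R)
state=R head=0 tape=00[1]00010   (R,1)→(P,#,R)
state=P head=1 tape=00#[0]0010   (P,0)→(R,1,L)
state=R head=0 tape=00[#]10010   (R,#)→(R,_,L)
state=R head=-1 tape=0[0]_10010   (R,0)→(R,#,R)
state=R head=0 tape=0#[_]10010   (R,_)→(R,0,R)
state=R head=1 tape=0#0[1]0010   (R,1)→(P,#,R)
state=P head=2 tape=0#0#[0]010   (P,0)→(R,1,L)
state=R head=1 tape=0#0[#]1010   (R,#)→(R,_,L)
state=R head=0 tape=0#[0]_1010   (R,0)→(R,#,R)
state=R head=1 tape=0##[_]1010   (R,_)→(R,0,R)
state=R head=2 tape=0##0[1]010   (R,1)→(P,#,R)
state=P head=3 tape=0##0#[0]10   (P,0)→(R,1,L)
state=R head=2 tape=0##0[#]110   (R,#)→(R,_,L)
state=R head=1 tape=0##[0]_110   (R,0)→(R,#,R)
state=R head=2 tape=0###[_]110   (R,_)→(R,0,R)
state=R head=3 tape=0###0[1]10   (R,1)→(P,#,R)
state=P head=4 tape=0###0#[1]0
No transition is defined for (P, 1); M halts in state P.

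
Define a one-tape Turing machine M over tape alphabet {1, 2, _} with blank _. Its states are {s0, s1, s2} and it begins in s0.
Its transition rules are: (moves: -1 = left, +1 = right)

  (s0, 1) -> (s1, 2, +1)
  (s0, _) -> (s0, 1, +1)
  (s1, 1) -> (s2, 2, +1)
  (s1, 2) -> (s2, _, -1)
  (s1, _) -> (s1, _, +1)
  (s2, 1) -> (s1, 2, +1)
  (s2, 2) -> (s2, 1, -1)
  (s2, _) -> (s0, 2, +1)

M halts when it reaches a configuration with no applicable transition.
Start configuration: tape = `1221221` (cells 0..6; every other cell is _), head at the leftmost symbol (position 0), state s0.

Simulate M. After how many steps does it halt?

15

state=s0 head=0 tape=_[1]221221   (s0,1)→(s1,2,+1)
state=s1 head=1 tape=_2[2]21221   (s1,2)→(s2,_,-1)
state=s2 head=0 tape=_[2]_21221   (s2,2)→(s2,1,-1)
state=s2 head=-1 tape=[_]1_21221   (s2,_)→(s0,2,+1)
state=s0 head=0 tape=2[1]_21221   (s0,1)→(s1,2,+1)
state=s1 head=1 tape=22[_]21221   (s1,_)→(s1,_,+1)
state=s1 head=2 tape=22_[2]1221   (s1,2)→(s2,_,-1)
state=s2 head=1 tape=22[_]_1221   (s2,_)→(s0,2,+1)
state=s0 head=2 tape=222[_]1221   (s0,_)→(s0,1,+1)
state=s0 head=3 tape=2221[1]221   (s0,1)→(s1,2,+1)
state=s1 head=4 tape=22212[2]21   (s1,2)→(s2,_,-1)
state=s2 head=3 tape=2221[2]_21   (s2,2)→(s2,1,-1)
state=s2 head=2 tape=222[1]1_21   (s2,1)→(s1,2,+1)
state=s1 head=3 tape=2222[1]_21   (s1,1)→(s2,2,+1)
state=s2 head=4 tape=22222[_]21   (s2,_)→(s0,2,+1)
state=s0 head=5 tape=222222[2]1
M halts after 15 transitions.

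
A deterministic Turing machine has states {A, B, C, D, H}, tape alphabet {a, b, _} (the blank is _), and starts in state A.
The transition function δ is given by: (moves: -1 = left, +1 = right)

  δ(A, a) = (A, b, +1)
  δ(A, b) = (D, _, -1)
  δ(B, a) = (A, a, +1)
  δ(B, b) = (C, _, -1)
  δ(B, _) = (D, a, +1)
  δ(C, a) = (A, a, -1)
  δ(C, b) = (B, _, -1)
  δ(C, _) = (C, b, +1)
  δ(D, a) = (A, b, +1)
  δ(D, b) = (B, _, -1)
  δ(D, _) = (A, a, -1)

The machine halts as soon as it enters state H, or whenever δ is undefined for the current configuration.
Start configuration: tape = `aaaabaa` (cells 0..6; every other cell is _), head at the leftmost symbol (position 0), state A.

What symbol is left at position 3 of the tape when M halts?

_

state=A head=0 tape=__[a]aaabaa   (A,a)→(A,b,+1)
state=A head=1 tape=__b[a]aabaa   (A,a)→(A,b,+1)
state=A head=2 tape=__bb[a]abaa   (A,a)→(A,b,+1)
state=A head=3 tape=__bbb[a]baa   (A,a)→(A,b,+1)
state=A head=4 tape=__bbbb[b]aa   (A,b)→(D,_,-1)
state=D head=3 tape=__bbb[b]_aa   (D,b)→(B,_,-1)
state=B head=2 tape=__bb[b]__aa   (B,b)→(C,_,-1)
state=C head=1 tape=__b[b]___aa   (C,b)→(B,_,-1)
state=B head=0 tape=__[b]____aa   (B,b)→(C,_,-1)
state=C head=-1 tape=_[_]_____aa   (C,_)→(C,b,+1)
state=C head=0 tape=_b[_]____aa   (C,_)→(C,b,+1)
state=C head=1 tape=_bb[_]___aa   (C,_)→(C,b,+1)
state=C head=2 tape=_bbb[_]__aa   (C,_)→(C,b,+1)
state=C head=3 tape=_bbbb[_]_aa   (C,_)→(C,b,+1)
state=C head=4 tape=_bbbbb[_]aa   (C,_)→(C,b,+1)
state=C head=5 tape=_bbbbbb[a]a   (C,a)→(A,a,-1)
state=A head=4 tape=_bbbbb[b]aa   (A,b)→(D,_,-1)
state=D head=3 tape=_bbbb[b]_aa   (D,b)→(B,_,-1)
state=B head=2 tape=_bbb[b]__aa   (B,b)→(C,_,-1)
state=C head=1 tape=_bb[b]___aa   (C,b)→(B,_,-1)
state=B head=0 tape=_b[b]____aa   (B,b)→(C,_,-1)
state=C head=-1 tape=_[b]_____aa   (C,b)→(B,_,-1)
state=B head=-2 tape=[_]______aa   (B,_)→(D,a,+1)
state=D head=-1 tape=a[_]_____aa   (D,_)→(A,a,-1)
state=A head=-2 tape=[a]a_____aa   (A,a)→(A,b,+1)
state=A head=-1 tape=b[a]_____aa   (A,a)→(A,b,+1)
state=A head=0 tape=bb[_]____aa
Cell 3 holds _ when M halts.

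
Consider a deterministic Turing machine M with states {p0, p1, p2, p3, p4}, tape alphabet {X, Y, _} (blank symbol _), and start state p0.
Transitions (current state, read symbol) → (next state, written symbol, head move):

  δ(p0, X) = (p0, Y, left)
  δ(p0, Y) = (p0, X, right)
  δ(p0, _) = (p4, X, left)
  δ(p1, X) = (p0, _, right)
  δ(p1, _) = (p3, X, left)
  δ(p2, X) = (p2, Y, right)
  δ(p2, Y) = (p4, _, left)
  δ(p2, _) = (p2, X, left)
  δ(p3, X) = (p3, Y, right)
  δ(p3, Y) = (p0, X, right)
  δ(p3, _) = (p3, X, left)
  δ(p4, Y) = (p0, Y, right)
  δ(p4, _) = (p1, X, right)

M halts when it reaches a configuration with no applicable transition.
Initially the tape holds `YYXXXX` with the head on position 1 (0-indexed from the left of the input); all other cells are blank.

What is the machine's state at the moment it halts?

p4

state=p0 head=1 tape=__Y[Y]XXXX   (p0,Y)→(p0,X,right)
state=p0 head=2 tape=__YX[X]XXX   (p0,X)→(p0,Y,left)
state=p0 head=1 tape=__Y[X]YXXX   (p0,X)→(p0,Y,left)
state=p0 head=0 tape=__[Y]YYXXX   (p0,Y)→(p0,X,right)
state=p0 head=1 tape=__X[Y]YXXX   (p0,Y)→(p0,X,right)
state=p0 head=2 tape=__XX[Y]XXX   (p0,Y)→(p0,X,right)
state=p0 head=3 tape=__XXX[X]XX   (p0,X)→(p0,Y,left)
state=p0 head=2 tape=__XX[X]YXX   (p0,X)→(p0,Y,left)
state=p0 head=1 tape=__X[X]YYXX   (p0,X)→(p0,Y,left)
state=p0 head=0 tape=__[X]YYYXX   (p0,X)→(p0,Y,left)
state=p0 head=-1 tape=_[_]YYYYXX   (p0,_)→(p4,X,left)
state=p4 head=-2 tape=[_]XYYYYXX   (p4,_)→(p1,X,right)
state=p1 head=-1 tape=X[X]YYYYXX   (p1,X)→(p0,_,right)
state=p0 head=0 tape=X_[Y]YYYXX   (p0,Y)→(p0,X,right)
state=p0 head=1 tape=X_X[Y]YYXX   (p0,Y)→(p0,X,right)
state=p0 head=2 tape=X_XX[Y]YXX   (p0,Y)→(p0,X,right)
state=p0 head=3 tape=X_XXX[Y]XX   (p0,Y)→(p0,X,right)
state=p0 head=4 tape=X_XXXX[X]X   (p0,X)→(p0,Y,left)
state=p0 head=3 tape=X_XXX[X]YX   (p0,X)→(p0,Y,left)
state=p0 head=2 tape=X_XX[X]YYX   (p0,X)→(p0,Y,left)
state=p0 head=1 tape=X_X[X]YYYX   (p0,X)→(p0,Y,left)
state=p0 head=0 tape=X_[X]YYYYX   (p0,X)→(p0,Y,left)
state=p0 head=-1 tape=X[_]YYYYYX   (p0,_)→(p4,X,left)
state=p4 head=-2 tape=[X]XYYYYYX
No transition is defined for (p4, X); M halts in state p4.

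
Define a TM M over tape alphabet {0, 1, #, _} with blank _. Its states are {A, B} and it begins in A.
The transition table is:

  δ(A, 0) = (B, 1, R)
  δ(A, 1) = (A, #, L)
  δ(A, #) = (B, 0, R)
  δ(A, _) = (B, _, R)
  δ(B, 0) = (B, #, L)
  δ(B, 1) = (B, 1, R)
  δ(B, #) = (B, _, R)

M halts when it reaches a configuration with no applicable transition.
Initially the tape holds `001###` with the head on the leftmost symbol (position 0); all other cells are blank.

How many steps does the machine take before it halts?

8

A | [0]01###_   read 0 → write 1, move R, go to B
B | 1[0]1###_   read 0 → write #, move L, go to B
B | [1]#1###_   read 1 → write 1, move R, go to B
B | 1[#]1###_   read # → write _, move R, go to B
B | 1_[1]###_   read 1 → write 1, move R, go to B
B | 1_1[#]##_   read # → write _, move R, go to B
B | 1_1_[#]#_   read # → write _, move R, go to B
B | 1_1__[#]_   read # → write _, move R, go to B
B | 1_1___[_]
M halts after 8 transitions.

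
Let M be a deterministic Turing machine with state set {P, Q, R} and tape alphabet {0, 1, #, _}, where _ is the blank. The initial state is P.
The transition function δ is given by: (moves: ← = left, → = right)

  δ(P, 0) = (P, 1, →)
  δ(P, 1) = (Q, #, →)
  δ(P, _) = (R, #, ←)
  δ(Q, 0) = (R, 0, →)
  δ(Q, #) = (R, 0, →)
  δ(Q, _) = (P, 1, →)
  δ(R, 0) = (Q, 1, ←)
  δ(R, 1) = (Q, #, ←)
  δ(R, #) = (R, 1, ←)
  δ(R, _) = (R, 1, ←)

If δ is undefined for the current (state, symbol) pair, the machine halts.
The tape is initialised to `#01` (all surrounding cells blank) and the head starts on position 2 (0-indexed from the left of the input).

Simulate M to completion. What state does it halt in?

Q

state=P head=2 tape=_#0[1]__   (P,1)→(Q,#,→)
state=Q head=3 tape=_#0#[_]_   (Q,_)→(P,1,→)
state=P head=4 tape=_#0#1[_]   (P,_)→(R,#,←)
state=R head=3 tape=_#0#[1]#   (R,1)→(Q,#,←)
state=Q head=2 tape=_#0[#]##   (Q,#)→(R,0,→)
state=R head=3 tape=_#00[#]#   (R,#)→(R,1,←)
state=R head=2 tape=_#0[0]1#   (R,0)→(Q,1,←)
state=Q head=1 tape=_#[0]11#   (Q,0)→(R,0,→)
state=R head=2 tape=_#0[1]1#   (R,1)→(Q,#,←)
state=Q head=1 tape=_#[0]#1#   (Q,0)→(R,0,→)
state=R head=2 tape=_#0[#]1#   (R,#)→(R,1,←)
state=R head=1 tape=_#[0]11#   (R,0)→(Q,1,←)
state=Q head=0 tape=_[#]111#   (Q,#)→(R,0,→)
state=R head=1 tape=_0[1]11#   (R,1)→(Q,#,←)
state=Q head=0 tape=_[0]#11#   (Q,0)→(R,0,→)
state=R head=1 tape=_0[#]11#   (R,#)→(R,1,←)
state=R head=0 tape=_[0]111#   (R,0)→(Q,1,←)
state=Q head=-1 tape=[_]1111#   (Q,_)→(P,1,→)
state=P head=0 tape=1[1]111#   (P,1)→(Q,#,→)
state=Q head=1 tape=1#[1]11#
No transition is defined for (Q, 1); M halts in state Q.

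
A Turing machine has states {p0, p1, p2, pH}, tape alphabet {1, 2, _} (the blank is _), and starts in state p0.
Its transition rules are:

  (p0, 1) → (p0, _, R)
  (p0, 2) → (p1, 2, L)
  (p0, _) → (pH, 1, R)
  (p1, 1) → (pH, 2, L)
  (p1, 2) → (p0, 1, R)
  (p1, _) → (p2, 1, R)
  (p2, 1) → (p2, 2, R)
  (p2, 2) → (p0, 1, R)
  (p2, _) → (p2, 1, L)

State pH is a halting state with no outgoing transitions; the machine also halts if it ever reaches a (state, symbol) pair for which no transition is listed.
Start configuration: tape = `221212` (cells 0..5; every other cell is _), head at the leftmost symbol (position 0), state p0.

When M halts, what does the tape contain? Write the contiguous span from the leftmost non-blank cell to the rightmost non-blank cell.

1221212

state=p0 head=0 tape=_[2]21212   (p0,2)→(p1,2,L)
state=p1 head=-1 tape=[_]221212   (p1,_)→(p2,1,R)
state=p2 head=0 tape=1[2]21212   (p2,2)→(p0,1,R)
state=p0 head=1 tape=11[2]1212   (p0,2)→(p1,2,L)
state=p1 head=0 tape=1[1]21212   (p1,1)→(pH,2,L)
state=pH head=-1 tape=[1]221212
The non-blank tape span at halt is 1221212.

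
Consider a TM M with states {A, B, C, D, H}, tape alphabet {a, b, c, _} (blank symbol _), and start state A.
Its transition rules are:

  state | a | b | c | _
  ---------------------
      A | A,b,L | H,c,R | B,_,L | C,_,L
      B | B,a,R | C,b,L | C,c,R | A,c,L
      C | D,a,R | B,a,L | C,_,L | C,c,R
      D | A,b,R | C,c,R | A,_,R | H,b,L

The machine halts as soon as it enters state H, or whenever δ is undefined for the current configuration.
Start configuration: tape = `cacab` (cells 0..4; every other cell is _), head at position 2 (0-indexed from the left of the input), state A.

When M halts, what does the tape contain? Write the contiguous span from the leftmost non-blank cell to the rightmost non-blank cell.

A | ____ca[c]ab   read c → write _, move L, go to B
B | ____c[a]_ab   read a → write a, move R, go to B
B | ____ca[_]ab   read _ → write c, move L, go to A
A | ____c[a]cab   read a → write b, move L, go to A
A | ____[c]bcab   read c → write _, move L, go to B
B | ___[_]_bcab   read _ → write c, move L, go to A
A | __[_]c_bcab   read _ → write _, move L, go to C
C | _[_]_c_bcab   read _ → write c, move R, go to C
C | _c[_]c_bcab   read _ → write c, move R, go to C
C | _cc[c]_bcab   read c → write _, move L, go to C
C | _c[c]__bcab   read c → write _, move L, go to C
C | _[c]___bcab   read c → write _, move L, go to C
C | [_]____bcab   read _ → write c, move R, go to C
C | c[_]___bcab   read _ → write c, move R, go to C
C | cc[_]__bcab   read _ → write c, move R, go to C
C | ccc[_]_bcab   read _ → write c, move R, go to C
C | cccc[_]bcab   read _ → write c, move R, go to C
C | ccccc[b]cab   read b → write a, move L, go to B
B | cccc[c]acab   read c → write c, move R, go to C
C | ccccc[a]cab   read a → write a, move R, go to D
D | ccccca[c]ab   read c → write _, move R, go to A
A | ccccca_[a]b   read a → write b, move L, go to A
A | ccccca[_]bb   read _ → write _, move L, go to C
C | ccccc[a]_bb   read a → write a, move R, go to D
D | ccccca[_]bb   read _ → write b, move L, go to H
H | ccccc[a]bbb
The non-blank tape span at halt is cccccabbb.

cccccabbb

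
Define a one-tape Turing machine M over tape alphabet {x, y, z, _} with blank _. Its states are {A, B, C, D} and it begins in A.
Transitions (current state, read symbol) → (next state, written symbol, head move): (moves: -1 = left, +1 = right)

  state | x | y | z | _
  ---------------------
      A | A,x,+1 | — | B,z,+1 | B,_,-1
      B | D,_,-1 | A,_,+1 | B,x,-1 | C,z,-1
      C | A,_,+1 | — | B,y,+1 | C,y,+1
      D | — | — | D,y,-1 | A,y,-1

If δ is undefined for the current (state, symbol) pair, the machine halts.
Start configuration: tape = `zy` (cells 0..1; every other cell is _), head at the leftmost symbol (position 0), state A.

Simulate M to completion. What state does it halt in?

C

state=A head=0 tape=___[z]y_   (A,z)→(B,z,+1)
state=B head=1 tape=___z[y]_   (B,y)→(A,_,+1)
state=A head=2 tape=___z_[_]   (A,_)→(B,_,-1)
state=B head=1 tape=___z[_]_   (B,_)→(C,z,-1)
state=C head=0 tape=___[z]z_   (C,z)→(B,y,+1)
state=B head=1 tape=___y[z]_   (B,z)→(B,x,-1)
state=B head=0 tape=___[y]x_   (B,y)→(A,_,+1)
state=A head=1 tape=____[x]_   (A,x)→(A,x,+1)
state=A head=2 tape=____x[_]   (A,_)→(B,_,-1)
state=B head=1 tape=____[x]_   (B,x)→(D,_,-1)
state=D head=0 tape=___[_]__   (D,_)→(A,y,-1)
state=A head=-1 tape=__[_]y__   (A,_)→(B,_,-1)
state=B head=-2 tape=_[_]_y__   (B,_)→(C,z,-1)
state=C head=-3 tape=[_]z_y__   (C,_)→(C,y,+1)
state=C head=-2 tape=y[z]_y__   (C,z)→(B,y,+1)
state=B head=-1 tape=yy[_]y__   (B,_)→(C,z,-1)
state=C head=-2 tape=y[y]zy__
No transition is defined for (C, y); M halts in state C.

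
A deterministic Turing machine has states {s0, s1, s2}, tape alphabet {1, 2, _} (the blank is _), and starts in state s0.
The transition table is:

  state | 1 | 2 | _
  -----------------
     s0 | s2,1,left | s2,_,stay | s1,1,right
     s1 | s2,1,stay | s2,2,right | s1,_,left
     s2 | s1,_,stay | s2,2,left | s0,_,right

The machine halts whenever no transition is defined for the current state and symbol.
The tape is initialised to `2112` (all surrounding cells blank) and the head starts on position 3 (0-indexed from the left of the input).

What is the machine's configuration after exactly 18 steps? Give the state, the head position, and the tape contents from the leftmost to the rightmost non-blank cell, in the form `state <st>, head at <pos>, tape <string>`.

state=s0 head=3 tape=211[2]__   (s0,2)→(s2,_,stay)
state=s2 head=3 tape=211[_]__   (s2,_)→(s0,_,right)
state=s0 head=4 tape=211_[_]_   (s0,_)→(s1,1,right)
state=s1 head=5 tape=211_1[_]   (s1,_)→(s1,_,left)
state=s1 head=4 tape=211_[1]_   (s1,1)→(s2,1,stay)
state=s2 head=4 tape=211_[1]_   (s2,1)→(s1,_,stay)
state=s1 head=4 tape=211_[_]_   (s1,_)→(s1,_,left)
state=s1 head=3 tape=211[_]__   (s1,_)→(s1,_,left)
state=s1 head=2 tape=21[1]___   (s1,1)→(s2,1,stay)
state=s2 head=2 tape=21[1]___   (s2,1)→(s1,_,stay)
state=s1 head=2 tape=21[_]___   (s1,_)→(s1,_,left)
state=s1 head=1 tape=2[1]____   (s1,1)→(s2,1,stay)
state=s2 head=1 tape=2[1]____   (s2,1)→(s1,_,stay)
state=s1 head=1 tape=2[_]____   (s1,_)→(s1,_,left)
state=s1 head=0 tape=[2]_____   (s1,2)→(s2,2,right)
state=s2 head=1 tape=2[_]____   (s2,_)→(s0,_,right)
state=s0 head=2 tape=2_[_]___   (s0,_)→(s1,1,right)
state=s1 head=3 tape=2_1[_]__   (s1,_)→(s1,_,left)
state=s1 head=2 tape=2_[1]___
After 18 steps: state s1, head at 2, tape 2_1.

state s1, head at 2, tape 2_1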